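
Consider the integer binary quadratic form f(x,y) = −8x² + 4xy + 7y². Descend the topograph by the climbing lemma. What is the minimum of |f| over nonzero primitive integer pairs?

river: ρ → (7,10,-5)
river: ρ → (-5,10,7)
river: ρ → (7,4,-8)
river: ρ → (-8,12,3)
river: ρ → (3,12,-8)
river: ρ → (-8,4,7)
closes: descent 0, river 6
min |a| on river = 3

3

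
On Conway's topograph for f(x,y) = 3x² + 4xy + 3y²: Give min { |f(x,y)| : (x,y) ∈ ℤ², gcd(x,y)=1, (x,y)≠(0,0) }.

translate: b→-2 (≡4 mod 6), so (3,4,3)→(3,-2,2)
flip: (3,-2,2)→(2,2,3)
reduced (well bottom): (2,2,3) with a≤c, −a<b≤a
well minimum = a = 2

2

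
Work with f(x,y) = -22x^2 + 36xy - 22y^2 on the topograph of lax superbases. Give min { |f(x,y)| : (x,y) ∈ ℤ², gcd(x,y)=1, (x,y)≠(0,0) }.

translate: b→8 (≡-36 mod 44), so (22,-36,22)→(22,8,8)
flip: (22,8,8)→(8,-8,22)
translate: b→8 (≡-8 mod 16), so (8,-8,22)→(8,8,22)
reduced (well bottom): (8,8,22) with a≤c, −a<b≤a
well minimum |f| = |-8| = 8 (negative-definite)

8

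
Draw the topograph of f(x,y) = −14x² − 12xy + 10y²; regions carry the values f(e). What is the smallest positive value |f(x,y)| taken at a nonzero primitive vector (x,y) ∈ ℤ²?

descent: ρ → (10,12,-14)  [lands on river]
river: ρ → (-14,16,8)
river: ρ → (8,16,-14)
river: ρ → (-14,12,10)
river: ρ → (10,8,-16)
river: ρ → (-16,24,2)
river: ρ → (2,24,-16)
river: ρ → (-16,8,10)
closes: descent 1, river 8
min |a| on river = 2

2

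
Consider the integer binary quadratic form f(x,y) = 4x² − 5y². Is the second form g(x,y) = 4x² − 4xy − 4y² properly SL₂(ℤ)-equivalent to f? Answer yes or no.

D₁ = 80, D₂ = 80
river cycle of f (length 2): (4, 8, -1), (-1, 8, 4)
river cycle of g (length 2): (-4, 4, 4), (4, 4, -4)
cycles differ ⇒ inequivalent

no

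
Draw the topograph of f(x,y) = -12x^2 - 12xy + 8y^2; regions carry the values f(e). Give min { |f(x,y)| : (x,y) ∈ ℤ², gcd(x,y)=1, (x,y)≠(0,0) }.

descent: ρ → (8,12,-12)  [lands on river]
river: ρ → (-12,12,8)
river: ρ → (8,20,-4)
river: ρ → (-4,20,8)
closes: descent 1, river 4
min |a| on river = 4

4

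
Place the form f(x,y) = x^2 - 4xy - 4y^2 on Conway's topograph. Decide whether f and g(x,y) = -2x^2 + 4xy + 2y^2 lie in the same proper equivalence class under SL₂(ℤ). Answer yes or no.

D₁ = 32, D₂ = 32
river cycle of f (length 2): (-4, 4, 1), (1, 4, -4)
river cycle of g (length 2): (2, 4, -2), (-2, 4, 2)
cycles differ ⇒ inequivalent

no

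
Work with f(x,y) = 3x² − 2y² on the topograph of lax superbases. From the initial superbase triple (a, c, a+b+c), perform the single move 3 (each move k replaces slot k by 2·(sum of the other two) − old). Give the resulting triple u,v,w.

start (3,-2,1) = (f(1,0),f(0,1),f(1,1))
replace slot 3: 2·(3+(-2)) − 1 = 1 → (3,-2,1)

3,-2,1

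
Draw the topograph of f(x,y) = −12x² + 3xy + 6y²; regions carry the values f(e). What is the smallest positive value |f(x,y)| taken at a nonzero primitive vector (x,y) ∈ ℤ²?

descent: ρ → (6,9,-9)  [lands on river]
river: ρ → (-9,9,6)
river: ρ → (6,15,-3)
river: ρ → (-3,15,6)
closes: descent 1, river 4
min |a| on river = 3

3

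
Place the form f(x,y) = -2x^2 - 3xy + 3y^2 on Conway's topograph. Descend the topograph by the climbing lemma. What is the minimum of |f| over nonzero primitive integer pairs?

descent: ρ → (3,3,-2)  [lands on river]
river: ρ → (-2,5,1)
river: ρ → (1,5,-2)
river: ρ → (-2,3,3)
closes: descent 1, river 4
min |a| on river = 1

1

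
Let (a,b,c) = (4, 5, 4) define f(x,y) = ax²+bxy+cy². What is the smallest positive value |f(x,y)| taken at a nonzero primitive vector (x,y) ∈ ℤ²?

translate: b→-3 (≡5 mod 8), so (4,5,4)→(4,-3,3)
flip: (4,-3,3)→(3,3,4)
reduced (well bottom): (3,3,4) with a≤c, −a<b≤a
well minimum = a = 3

3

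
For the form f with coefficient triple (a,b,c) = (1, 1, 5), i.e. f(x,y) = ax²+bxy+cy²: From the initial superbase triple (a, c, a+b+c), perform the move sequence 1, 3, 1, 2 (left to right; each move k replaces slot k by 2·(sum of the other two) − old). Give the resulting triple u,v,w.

start (1,5,7) = (f(1,0),f(0,1),f(1,1))
replace slot 1: 2·(5+7) − 1 = 23 → (23,5,7)
replace slot 3: 2·(23+5) − 7 = 49 → (23,5,49)
replace slot 1: 2·(5+49) − 23 = 85 → (85,5,49)
replace slot 2: 2·(85+49) − 5 = 263 → (85,263,49)

85,263,49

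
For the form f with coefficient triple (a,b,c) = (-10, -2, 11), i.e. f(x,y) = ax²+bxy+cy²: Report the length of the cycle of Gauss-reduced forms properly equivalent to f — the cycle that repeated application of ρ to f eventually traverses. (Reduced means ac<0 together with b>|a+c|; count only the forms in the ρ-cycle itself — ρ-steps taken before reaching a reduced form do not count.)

D = 444, ⌊√D⌋ = 21
descent: ρ → (11,2,-10)  [lands on river]
river: ρ → (-10,18,3)
river: ρ → (3,18,-10)
river: ρ → (-10,2,11)
river: ρ → (11,20,-1)
river: ρ → (-1,20,11)
ρ-cycle length = 6 (tail of 1 descent step not counted)

6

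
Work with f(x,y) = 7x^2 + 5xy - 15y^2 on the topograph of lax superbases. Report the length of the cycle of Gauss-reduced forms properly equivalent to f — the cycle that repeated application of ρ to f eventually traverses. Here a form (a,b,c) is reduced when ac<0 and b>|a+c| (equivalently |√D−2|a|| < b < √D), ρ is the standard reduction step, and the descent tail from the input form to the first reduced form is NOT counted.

D = 445, ⌊√D⌋ = 21
descent: ρ → (-15,-5,7)
descent: ρ → (7,19,-3)  [lands on river]
river: ρ → (-3,17,13)
river: ρ → (13,9,-7)
river: ρ → (-7,19,3)
river: ρ → (3,17,-13)
river: ρ → (-13,9,7)
ρ-cycle length = 6 (tail of 2 descent steps not counted)

6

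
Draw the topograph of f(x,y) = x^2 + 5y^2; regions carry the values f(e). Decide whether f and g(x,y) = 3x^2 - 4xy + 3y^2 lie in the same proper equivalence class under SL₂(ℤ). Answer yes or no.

D₁ = -20, D₂ = -20
f: reduced (well bottom): (1,0,5) with a≤c, −a<b≤a
g: translate: b→2 (≡-4 mod 6), so (3,-4,3)→(3,2,2)
g: flip: (3,2,2)→(2,-2,3)
g: translate: b→2 (≡-2 mod 4), so (2,-2,3)→(2,2,3)
g: reduced (well bottom): (2,2,3) with a≤c, −a<b≤a
reduced forms (1, 0, 5) vs (2, 2, 3) ⇒ inequivalent

no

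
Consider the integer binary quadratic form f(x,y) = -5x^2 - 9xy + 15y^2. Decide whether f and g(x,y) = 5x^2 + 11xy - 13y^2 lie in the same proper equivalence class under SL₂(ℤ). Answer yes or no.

D₁ = 381, D₂ = 381
river cycle of f (length 6): (-5, 11, 13), (13, 15, -3), (-3, 15, 13), (13, 11, -5), (-5, 19, 1), (1, 19, -5)
river cycle of g (length 6): (-13, 15, 3), (3, 15, -13), (-13, 11, 5), (5, 19, -1), (-1, 19, 5), (5, 11, -13)
cycles differ ⇒ inequivalent

no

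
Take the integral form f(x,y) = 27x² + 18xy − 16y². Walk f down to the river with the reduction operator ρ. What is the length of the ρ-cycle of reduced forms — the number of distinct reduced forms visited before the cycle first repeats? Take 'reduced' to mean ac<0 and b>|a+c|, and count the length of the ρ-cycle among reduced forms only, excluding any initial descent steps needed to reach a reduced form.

D = 2052, ⌊√D⌋ = 45
river: ρ → (-16,14,29)
river: ρ → (29,44,-1)
river: ρ → (-1,44,29)
river: ρ → (29,14,-16)
river: ρ → (-16,18,27)
river: ρ → (27,36,-7)
river: ρ → (-7,34,32)
river: ρ → (32,30,-9)
river: ρ → (-9,42,8)
river: ρ → (8,38,-19)
river: ρ → (-19,38,8)
river: ρ → (8,42,-9)
river: ρ → (-9,30,32)
river: ρ → (32,34,-7)
river: ρ → (-7,36,27)
river: ρ → (27,18,-16)
ρ-cycle length = 16 (tail of 0 descent steps not counted)

16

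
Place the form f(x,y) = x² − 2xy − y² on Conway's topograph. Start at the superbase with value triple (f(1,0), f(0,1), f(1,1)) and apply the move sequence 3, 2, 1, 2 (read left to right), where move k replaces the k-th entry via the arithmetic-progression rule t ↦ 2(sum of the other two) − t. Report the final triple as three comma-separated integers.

start (1,-1,-2) = (f(1,0),f(0,1),f(1,1))
replace slot 3: 2·(1+(-1)) − (-2) = 2 → (1,-1,2)
replace slot 2: 2·(1+2) − (-1) = 7 → (1,7,2)
replace slot 1: 2·(7+2) − 1 = 17 → (17,7,2)
replace slot 2: 2·(17+2) − 7 = 31 → (17,31,2)

17,31,2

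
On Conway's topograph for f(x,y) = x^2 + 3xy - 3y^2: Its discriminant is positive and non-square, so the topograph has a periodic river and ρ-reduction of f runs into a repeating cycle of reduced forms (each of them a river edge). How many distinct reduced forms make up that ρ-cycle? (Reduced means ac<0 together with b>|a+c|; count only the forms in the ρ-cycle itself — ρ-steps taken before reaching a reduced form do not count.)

D = 21, ⌊√D⌋ = 4
river: ρ → (-3,3,1)
river: ρ → (1,3,-3)
ρ-cycle length = 2 (tail of 0 descent steps not counted)

2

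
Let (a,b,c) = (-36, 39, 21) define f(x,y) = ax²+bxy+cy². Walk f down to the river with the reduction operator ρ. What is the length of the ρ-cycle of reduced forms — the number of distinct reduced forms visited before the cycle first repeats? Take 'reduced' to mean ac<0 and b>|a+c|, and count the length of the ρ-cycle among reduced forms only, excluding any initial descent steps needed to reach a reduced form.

D = 4545, ⌊√D⌋ = 67
river: ρ → (21,45,-30)
river: ρ → (-30,15,36)
river: ρ → (36,57,-9)
river: ρ → (-9,51,54)
river: ρ → (54,57,-6)
river: ρ → (-6,63,24)
river: ρ → (24,33,-36)
river: ρ → (-36,39,21)
ρ-cycle length = 8 (tail of 0 descent steps not counted)

8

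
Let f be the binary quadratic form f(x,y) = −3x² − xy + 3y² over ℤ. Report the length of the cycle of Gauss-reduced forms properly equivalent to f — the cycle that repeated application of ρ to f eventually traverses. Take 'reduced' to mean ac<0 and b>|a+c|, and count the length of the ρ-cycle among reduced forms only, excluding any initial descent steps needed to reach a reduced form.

D = 37, ⌊√D⌋ = 6
descent: ρ → (3,1,-3)  [lands on river]
river: ρ → (-3,5,1)
river: ρ → (1,5,-3)
river: ρ → (-3,1,3)
river: ρ → (3,5,-1)
river: ρ → (-1,5,3)
ρ-cycle length = 6 (tail of 1 descent step not counted)

6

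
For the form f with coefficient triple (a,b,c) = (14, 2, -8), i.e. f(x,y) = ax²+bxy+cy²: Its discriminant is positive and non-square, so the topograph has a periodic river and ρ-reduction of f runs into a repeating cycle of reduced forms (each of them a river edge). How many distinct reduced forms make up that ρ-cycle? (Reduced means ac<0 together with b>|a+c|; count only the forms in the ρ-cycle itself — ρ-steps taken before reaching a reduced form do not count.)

D = 452, ⌊√D⌋ = 21
descent: ρ → (-8,14,8)  [lands on river]
river: ρ → (8,18,-4)
river: ρ → (-4,14,16)
river: ρ → (16,18,-2)
river: ρ → (-2,18,16)
river: ρ → (16,14,-4)
river: ρ → (-4,18,8)
river: ρ → (8,14,-8)
river: ρ → (-8,18,4)
river: ρ → (4,14,-16)
river: ρ → (-16,18,2)
river: ρ → (2,18,-16)
river: ρ → (-16,14,4)
river: ρ → (4,18,-8)
ρ-cycle length = 14 (tail of 1 descent step not counted)

14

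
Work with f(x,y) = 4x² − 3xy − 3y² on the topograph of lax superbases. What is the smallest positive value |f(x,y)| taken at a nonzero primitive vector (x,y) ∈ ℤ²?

descent: ρ → (-3,3,4)  [lands on river]
river: ρ → (4,5,-2)
river: ρ → (-2,7,1)
river: ρ → (1,7,-2)
river: ρ → (-2,5,4)
river: ρ → (4,3,-3)
closes: descent 1, river 6
min |a| on river = 1

1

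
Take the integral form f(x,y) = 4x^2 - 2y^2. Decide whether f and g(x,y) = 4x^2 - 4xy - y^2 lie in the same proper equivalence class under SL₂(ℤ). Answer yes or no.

D₁ = 32, D₂ = 32
river cycle of f (length 2): (-2, 4, 2), (2, 4, -2)
river cycle of g (length 2): (-1, 4, 4), (4, 4, -1)
cycles differ ⇒ inequivalent

no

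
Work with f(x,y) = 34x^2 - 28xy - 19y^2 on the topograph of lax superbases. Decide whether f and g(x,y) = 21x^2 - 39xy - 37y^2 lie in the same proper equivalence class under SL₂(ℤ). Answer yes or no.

D₁ = 3368, D₂ = 4629
discriminants differ ⇒ not SL₂(ℤ)-equivalent

no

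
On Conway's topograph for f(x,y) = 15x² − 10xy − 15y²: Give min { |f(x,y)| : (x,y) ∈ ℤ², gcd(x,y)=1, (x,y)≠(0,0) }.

descent: ρ → (-15,10,15)  [lands on river]
river: ρ → (15,20,-10)
river: ρ → (-10,20,15)
river: ρ → (15,10,-15)
river: ρ → (-15,20,10)
river: ρ → (10,20,-15)
closes: descent 1, river 6
min |a| on river = 10

10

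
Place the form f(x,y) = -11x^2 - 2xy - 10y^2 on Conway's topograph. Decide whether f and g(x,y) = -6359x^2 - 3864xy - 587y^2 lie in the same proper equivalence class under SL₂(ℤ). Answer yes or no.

D₁ = -436, D₂ = -436
f is negative-definite; reduce −f:
−f: flip: (11,2,10)→(10,-2,11)
−f: reduced (well bottom): (10,-2,11) with a≤c, −a<b≤a
flip sign back: reduced form of f is (-10,2,-11)
g is negative-definite; reduce −g:
−g: flip: (6359,3864,587)→(587,-3864,6359)
−g: translate: b→-342 (≡-3864 mod 1174), so (587,-3864,6359)→(587,-342,50)
−g: flip: (587,-342,50)→(50,342,587)
−g: translate: b→42 (≡342 mod 100), so (50,342,587)→(50,42,11)
−g: flip: (50,42,11)→(11,-42,50)
−g: translate: b→2 (≡-42 mod 22), so (11,-42,50)→(11,2,10)
−g: flip: (11,2,10)→(10,-2,11)
−g: reduced (well bottom): (10,-2,11) with a≤c, −a<b≤a
flip sign back: reduced form of g is (-10,2,-11)
reduced forms (-10, 2, -11) vs (-10, 2, -11) ⇒ equivalent

yes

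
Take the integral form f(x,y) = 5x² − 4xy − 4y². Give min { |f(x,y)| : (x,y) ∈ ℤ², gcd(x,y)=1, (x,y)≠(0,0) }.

descent: ρ → (-4,4,5)  [lands on river]
river: ρ → (5,6,-3)
river: ρ → (-3,6,5)
river: ρ → (5,4,-4)
closes: descent 1, river 4
min |a| on river = 3

3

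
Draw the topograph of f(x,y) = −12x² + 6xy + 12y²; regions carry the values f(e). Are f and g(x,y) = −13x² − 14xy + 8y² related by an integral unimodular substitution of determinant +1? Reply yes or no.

D₁ = 612, D₂ = 612
river cycle of f (length 6): (12, 18, -6), (-6, 18, 12), (12, 6, -12), (-12, 18, 6), (6, 18, -12), (-12, 6, 12)
river cycle of g (length 8): (8, 14, -13), (-13, 12, 9), (9, 24, -1), (-1, 24, 9), (9, 12, -13), (-13, 14, 8), (8, 18, -9), (-9, 18, 8)
cycles differ ⇒ inequivalent

no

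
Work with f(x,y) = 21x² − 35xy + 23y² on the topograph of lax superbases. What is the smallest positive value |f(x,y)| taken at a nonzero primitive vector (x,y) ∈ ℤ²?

translate: b→7 (≡-35 mod 42), so (21,-35,23)→(21,7,9)
flip: (21,7,9)→(9,-7,21)
reduced (well bottom): (9,-7,21) with a≤c, −a<b≤a
well minimum = a = 9

9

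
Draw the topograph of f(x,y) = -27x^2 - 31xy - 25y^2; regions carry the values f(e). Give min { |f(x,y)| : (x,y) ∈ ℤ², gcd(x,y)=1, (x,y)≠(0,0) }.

translate: b→-23 (≡31 mod 54), so (27,31,25)→(27,-23,21)
flip: (27,-23,21)→(21,23,27)
translate: b→-19 (≡23 mod 42), so (21,23,27)→(21,-19,25)
reduced (well bottom): (21,-19,25) with a≤c, −a<b≤a
well minimum |f| = |-21| = 21 (negative-definite)

21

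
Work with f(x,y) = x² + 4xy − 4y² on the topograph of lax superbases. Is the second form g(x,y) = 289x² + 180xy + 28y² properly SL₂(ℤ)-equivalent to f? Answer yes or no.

D₁ = 32, D₂ = 32
river cycle of f (length 2): (-4, 4, 1), (1, 4, -4)
river cycle of g (length 2): (1, 4, -4), (-4, 4, 1)
cycles coincide ⇒ equivalent

yes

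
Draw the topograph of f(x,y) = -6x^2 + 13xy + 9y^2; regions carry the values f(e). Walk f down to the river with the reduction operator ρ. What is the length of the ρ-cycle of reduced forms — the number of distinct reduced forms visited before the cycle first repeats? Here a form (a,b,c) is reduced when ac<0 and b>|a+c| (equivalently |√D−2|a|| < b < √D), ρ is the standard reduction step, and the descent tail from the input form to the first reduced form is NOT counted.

D = 385, ⌊√D⌋ = 19
river: ρ → (9,5,-10)
river: ρ → (-10,15,4)
river: ρ → (4,17,-6)
river: ρ → (-6,19,1)
river: ρ → (1,19,-6)
river: ρ → (-6,17,4)
river: ρ → (4,15,-10)
river: ρ → (-10,5,9)
river: ρ → (9,13,-6)
river: ρ → (-6,11,11)
river: ρ → (11,11,-6)
river: ρ → (-6,13,9)
ρ-cycle length = 12 (tail of 0 descent steps not counted)

12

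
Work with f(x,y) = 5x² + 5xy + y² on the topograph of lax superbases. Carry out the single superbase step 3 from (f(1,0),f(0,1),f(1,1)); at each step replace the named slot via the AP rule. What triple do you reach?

start (5,1,11) = (f(1,0),f(0,1),f(1,1))
replace slot 3: 2·(5+1) − 11 = 1 → (5,1,1)

5,1,1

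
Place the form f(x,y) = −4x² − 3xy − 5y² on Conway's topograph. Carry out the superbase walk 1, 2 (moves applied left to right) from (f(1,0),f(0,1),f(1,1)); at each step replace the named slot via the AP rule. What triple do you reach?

start (-4,-5,-12) = (f(1,0),f(0,1),f(1,1))
replace slot 1: 2·((-5)+(-12)) − (-4) = -30 → (-30,-5,-12)
replace slot 2: 2·((-30)+(-12)) − (-5) = -79 → (-30,-79,-12)

-30,-79,-12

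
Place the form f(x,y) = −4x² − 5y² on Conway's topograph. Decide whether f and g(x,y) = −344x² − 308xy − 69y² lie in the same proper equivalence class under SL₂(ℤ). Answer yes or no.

D₁ = -80, D₂ = -80
f is negative-definite; reduce −f:
−f: reduced (well bottom): (4,0,5) with a≤c, −a<b≤a
flip sign back: reduced form of f is (-4,0,-5)
g is negative-definite; reduce −g:
−g: flip: (344,308,69)→(69,-308,344)
−g: translate: b→-32 (≡-308 mod 138), so (69,-308,344)→(69,-32,4)
−g: flip: (69,-32,4)→(4,32,69)
−g: translate: b→0 (≡32 mod 8), so (4,32,69)→(4,0,5)
−g: reduced (well bottom): (4,0,5) with a≤c, −a<b≤a
flip sign back: reduced form of g is (-4,0,-5)
reduced forms (-4, 0, -5) vs (-4, 0, -5) ⇒ equivalent

yes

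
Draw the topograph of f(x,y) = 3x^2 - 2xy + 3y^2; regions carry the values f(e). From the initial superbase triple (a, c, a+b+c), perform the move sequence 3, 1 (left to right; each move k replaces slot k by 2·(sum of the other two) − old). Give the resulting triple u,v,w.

start (3,3,4) = (f(1,0),f(0,1),f(1,1))
replace slot 3: 2·(3+3) − 4 = 8 → (3,3,8)
replace slot 1: 2·(3+8) − 3 = 19 → (19,3,8)

19,3,8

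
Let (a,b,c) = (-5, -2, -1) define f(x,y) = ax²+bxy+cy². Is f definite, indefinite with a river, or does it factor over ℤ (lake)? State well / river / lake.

D = b²−4ac = (-2)² − 4·(-5)·(-1) = -16
D < 0 ⇒ definite ⇒ every region one sign ⇒ single well

well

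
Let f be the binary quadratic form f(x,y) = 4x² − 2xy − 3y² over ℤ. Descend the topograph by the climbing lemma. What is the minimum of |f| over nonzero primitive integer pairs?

descent: ρ → (-3,2,4)  [lands on river]
river: ρ → (4,6,-1)
river: ρ → (-1,6,4)
river: ρ → (4,2,-3)
river: ρ → (-3,4,3)
river: ρ → (3,2,-4)
river: ρ → (-4,6,1)
river: ρ → (1,6,-4)
river: ρ → (-4,2,3)
river: ρ → (3,4,-3)
closes: descent 1, river 10
min |a| on river = 1

1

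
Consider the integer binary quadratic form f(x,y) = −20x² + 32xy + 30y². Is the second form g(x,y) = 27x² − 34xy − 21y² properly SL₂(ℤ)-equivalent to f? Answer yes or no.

D₁ = 3424, D₂ = 3424
river cycle of f (length 26): (30, 28, -22), (-22, 16, 36), (36, 56, -2), (-2, 56, 36), (36, 16, -22), (-22, 28, 30), (30, 32, -20), (-20, 48, 14), (14, 36, -38), (-38, 40, 12), … (16 more)
river cycle of g (length 26): (-21, 34, 27), (27, 20, -28), (-28, 36, 19), (19, 40, -24), (-24, 56, 3), (3, 58, -5), (-5, 52, 36), (36, 20, -21), (-21, 22, 35), (35, 48, -8), … (16 more)
cycles differ ⇒ inequivalent

no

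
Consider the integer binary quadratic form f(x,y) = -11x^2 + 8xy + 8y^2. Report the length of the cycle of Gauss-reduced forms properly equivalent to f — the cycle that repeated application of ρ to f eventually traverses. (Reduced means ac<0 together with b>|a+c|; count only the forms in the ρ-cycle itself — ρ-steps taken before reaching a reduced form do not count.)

D = 416, ⌊√D⌋ = 20
river: ρ → (8,8,-11)
river: ρ → (-11,14,5)
river: ρ → (5,16,-8)
river: ρ → (-8,16,5)
river: ρ → (5,14,-11)
river: ρ → (-11,8,8)
ρ-cycle length = 6 (tail of 0 descent steps not counted)

6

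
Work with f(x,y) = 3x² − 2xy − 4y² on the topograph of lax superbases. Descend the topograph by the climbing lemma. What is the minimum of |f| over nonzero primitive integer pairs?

descent: ρ → (-4,2,3)  [lands on river]
river: ρ → (3,4,-3)
river: ρ → (-3,2,4)
river: ρ → (4,6,-1)
river: ρ → (-1,6,4)
river: ρ → (4,2,-3)
river: ρ → (-3,4,3)
river: ρ → (3,2,-4)
river: ρ → (-4,6,1)
river: ρ → (1,6,-4)
closes: descent 1, river 10
min |a| on river = 1

1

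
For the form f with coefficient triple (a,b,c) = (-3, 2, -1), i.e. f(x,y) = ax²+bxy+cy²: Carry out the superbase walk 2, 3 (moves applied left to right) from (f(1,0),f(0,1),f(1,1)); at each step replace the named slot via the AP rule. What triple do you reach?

start (-3,-1,-2) = (f(1,0),f(0,1),f(1,1))
replace slot 2: 2·((-3)+(-2)) − (-1) = -9 → (-3,-9,-2)
replace slot 3: 2·((-3)+(-9)) − (-2) = -22 → (-3,-9,-22)

-3,-9,-22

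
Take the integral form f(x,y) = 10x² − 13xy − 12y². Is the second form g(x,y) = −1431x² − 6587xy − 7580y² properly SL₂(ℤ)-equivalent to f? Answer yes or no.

D₁ = 649, D₂ = 649
river cycle of f (length 34): (-12, 13, 10), (10, 7, -15), (-15, 23, 2), (2, 25, -3), (-3, 23, 10), (10, 17, -9), (-9, 19, 8), (8, 13, -15), (-15, 17, 6), (6, 19, -12), … (24 more)
river cycle of g (length 34): (-12, 13, 10), (10, 7, -15), (-15, 23, 2), (2, 25, -3), (-3, 23, 10), (10, 17, -9), (-9, 19, 8), (8, 13, -15), (-15, 17, 6), (6, 19, -12), … (24 more)
cycles coincide ⇒ equivalent

yes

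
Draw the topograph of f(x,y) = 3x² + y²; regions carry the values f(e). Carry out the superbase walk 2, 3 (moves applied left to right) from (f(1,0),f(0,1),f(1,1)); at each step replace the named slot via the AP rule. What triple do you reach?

start (3,1,4) = (f(1,0),f(0,1),f(1,1))
replace slot 2: 2·(3+4) − 1 = 13 → (3,13,4)
replace slot 3: 2·(3+13) − 4 = 28 → (3,13,28)

3,13,28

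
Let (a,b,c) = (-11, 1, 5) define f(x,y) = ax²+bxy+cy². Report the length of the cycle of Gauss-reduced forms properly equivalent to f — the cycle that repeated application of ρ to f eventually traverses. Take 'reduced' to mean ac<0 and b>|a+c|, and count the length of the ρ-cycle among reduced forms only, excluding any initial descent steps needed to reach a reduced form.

D = 221, ⌊√D⌋ = 14
descent: ρ → (5,9,-7)  [lands on river]
river: ρ → (-7,5,7)
river: ρ → (7,9,-5)
river: ρ → (-5,11,5)
ρ-cycle length = 4 (tail of 1 descent step not counted)

4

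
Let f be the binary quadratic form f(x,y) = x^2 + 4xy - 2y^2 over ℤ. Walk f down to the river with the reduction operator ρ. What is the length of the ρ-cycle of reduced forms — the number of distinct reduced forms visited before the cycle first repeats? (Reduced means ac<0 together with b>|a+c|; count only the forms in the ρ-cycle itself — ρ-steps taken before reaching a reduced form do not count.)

D = 24, ⌊√D⌋ = 4
river: ρ → (-2,4,1)
river: ρ → (1,4,-2)
ρ-cycle length = 2 (tail of 0 descent steps not counted)

2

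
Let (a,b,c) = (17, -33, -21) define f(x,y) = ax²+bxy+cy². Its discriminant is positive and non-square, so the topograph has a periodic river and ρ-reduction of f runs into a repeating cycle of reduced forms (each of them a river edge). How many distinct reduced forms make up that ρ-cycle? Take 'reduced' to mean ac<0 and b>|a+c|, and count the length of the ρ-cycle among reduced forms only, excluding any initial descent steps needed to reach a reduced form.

D = 2517, ⌊√D⌋ = 50
descent: ρ → (-21,33,17)  [lands on river]
river: ρ → (17,35,-19)
river: ρ → (-19,41,11)
river: ρ → (11,47,-7)
river: ρ → (-7,37,41)
river: ρ → (41,45,-3)
river: ρ → (-3,45,41)
river: ρ → (41,37,-7)
river: ρ → (-7,47,11)
river: ρ → (11,41,-19)
river: ρ → (-19,35,17)
river: ρ → (17,33,-21)
river: ρ → (-21,9,29)
river: ρ → (29,49,-1)
river: ρ → (-1,49,29)
river: ρ → (29,9,-21)
ρ-cycle length = 16 (tail of 1 descent step not counted)

16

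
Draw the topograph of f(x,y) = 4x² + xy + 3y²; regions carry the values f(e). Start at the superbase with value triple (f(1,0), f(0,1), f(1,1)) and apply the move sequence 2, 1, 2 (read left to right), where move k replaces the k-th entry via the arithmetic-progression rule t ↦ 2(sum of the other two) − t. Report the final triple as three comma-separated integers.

start (4,3,8) = (f(1,0),f(0,1),f(1,1))
replace slot 2: 2·(4+8) − 3 = 21 → (4,21,8)
replace slot 1: 2·(21+8) − 4 = 54 → (54,21,8)
replace slot 2: 2·(54+8) − 21 = 103 → (54,103,8)

54,103,8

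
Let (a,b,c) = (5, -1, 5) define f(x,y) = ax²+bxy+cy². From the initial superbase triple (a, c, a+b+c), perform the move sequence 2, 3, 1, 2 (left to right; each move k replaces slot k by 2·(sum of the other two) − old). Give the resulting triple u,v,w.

start (5,5,9) = (f(1,0),f(0,1),f(1,1))
replace slot 2: 2·(5+9) − 5 = 23 → (5,23,9)
replace slot 3: 2·(5+23) − 9 = 47 → (5,23,47)
replace slot 1: 2·(23+47) − 5 = 135 → (135,23,47)
replace slot 2: 2·(135+47) − 23 = 341 → (135,341,47)

135,341,47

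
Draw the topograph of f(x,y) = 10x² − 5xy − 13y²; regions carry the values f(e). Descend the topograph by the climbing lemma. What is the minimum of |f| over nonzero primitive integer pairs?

descent: ρ → (-13,5,10)  [lands on river]
river: ρ → (10,15,-8)
river: ρ → (-8,17,8)
river: ρ → (8,15,-10)
river: ρ → (-10,5,13)
river: ρ → (13,21,-2)
river: ρ → (-2,23,2)
river: ρ → (2,21,-13)
closes: descent 1, river 8
min |a| on river = 2

2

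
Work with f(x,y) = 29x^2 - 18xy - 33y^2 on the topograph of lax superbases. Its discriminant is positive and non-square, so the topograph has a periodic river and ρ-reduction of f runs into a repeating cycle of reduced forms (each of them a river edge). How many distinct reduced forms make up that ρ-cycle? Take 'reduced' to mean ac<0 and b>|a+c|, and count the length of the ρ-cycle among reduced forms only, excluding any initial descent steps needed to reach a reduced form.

D = 4152, ⌊√D⌋ = 64
descent: ρ → (-33,18,29)  [lands on river]
river: ρ → (29,40,-22)
river: ρ → (-22,48,21)
river: ρ → (21,36,-34)
river: ρ → (-34,32,23)
river: ρ → (23,60,-6)
river: ρ → (-6,60,23)
river: ρ → (23,32,-34)
river: ρ → (-34,36,21)
river: ρ → (21,48,-22)
river: ρ → (-22,40,29)
river: ρ → (29,18,-33)
river: ρ → (-33,48,14)
river: ρ → (14,64,-1)
river: ρ → (-1,64,14)
river: ρ → (14,48,-33)
ρ-cycle length = 16 (tail of 1 descent step not counted)

16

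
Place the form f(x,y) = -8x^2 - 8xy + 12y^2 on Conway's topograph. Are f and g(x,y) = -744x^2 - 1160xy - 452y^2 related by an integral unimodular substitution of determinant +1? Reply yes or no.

D₁ = 448, D₂ = 448
river cycle of f (length 4): (12, 8, -8), (-8, 8, 12), (12, 16, -4), (-4, 16, 12)
river cycle of g (length 4): (-4, 16, 12), (12, 8, -8), (-8, 8, 12), (12, 16, -4)
cycles coincide ⇒ equivalent

yes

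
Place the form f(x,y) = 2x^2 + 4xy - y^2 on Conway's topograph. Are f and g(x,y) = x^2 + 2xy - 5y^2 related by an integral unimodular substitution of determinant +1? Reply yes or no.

D₁ = 24, D₂ = 24
river cycle of f (length 2): (-1, 4, 2), (2, 4, -1)
river cycle of g (length 2): (1, 4, -2), (-2, 4, 1)
cycles differ ⇒ inequivalent

no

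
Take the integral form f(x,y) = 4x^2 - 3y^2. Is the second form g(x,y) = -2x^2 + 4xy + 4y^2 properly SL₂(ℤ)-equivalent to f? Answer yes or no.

D₁ = 48, D₂ = 48
river cycle of f (length 2): (-3, 6, 1), (1, 6, -3)
river cycle of g (length 2): (4, 4, -2), (-2, 4, 4)
cycles differ ⇒ inequivalent

no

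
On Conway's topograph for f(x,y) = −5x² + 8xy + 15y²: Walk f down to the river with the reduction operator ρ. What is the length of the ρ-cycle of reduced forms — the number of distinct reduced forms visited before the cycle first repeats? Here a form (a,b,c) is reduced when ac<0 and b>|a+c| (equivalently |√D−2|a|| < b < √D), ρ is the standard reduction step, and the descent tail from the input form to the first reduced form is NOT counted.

D = 364, ⌊√D⌋ = 19
descent: ρ → (15,-8,-5)
descent: ρ → (-5,18,2)  [lands on river]
river: ρ → (2,18,-5)
river: ρ → (-5,12,11)
river: ρ → (11,10,-6)
river: ρ → (-6,14,7)
river: ρ → (7,14,-6)
river: ρ → (-6,10,11)
river: ρ → (11,12,-5)
ρ-cycle length = 8 (tail of 2 descent steps not counted)

8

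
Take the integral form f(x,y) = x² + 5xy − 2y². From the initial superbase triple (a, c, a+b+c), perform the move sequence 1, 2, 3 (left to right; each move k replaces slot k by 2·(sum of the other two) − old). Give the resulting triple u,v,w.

start (1,-2,4) = (f(1,0),f(0,1),f(1,1))
replace slot 1: 2·((-2)+4) − 1 = 3 → (3,-2,4)
replace slot 2: 2·(3+4) − (-2) = 16 → (3,16,4)
replace slot 3: 2·(3+16) − 4 = 34 → (3,16,34)

3,16,34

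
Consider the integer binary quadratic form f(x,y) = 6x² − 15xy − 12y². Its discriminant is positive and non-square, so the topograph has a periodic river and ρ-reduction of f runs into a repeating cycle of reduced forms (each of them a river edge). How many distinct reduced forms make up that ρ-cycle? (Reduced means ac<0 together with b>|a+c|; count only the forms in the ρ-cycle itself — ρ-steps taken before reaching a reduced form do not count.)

D = 513, ⌊√D⌋ = 22
descent: ρ → (-12,15,6)  [lands on river]
river: ρ → (6,21,-3)
river: ρ → (-3,21,6)
river: ρ → (6,15,-12)
river: ρ → (-12,9,9)
river: ρ → (9,9,-12)
ρ-cycle length = 6 (tail of 1 descent step not counted)

6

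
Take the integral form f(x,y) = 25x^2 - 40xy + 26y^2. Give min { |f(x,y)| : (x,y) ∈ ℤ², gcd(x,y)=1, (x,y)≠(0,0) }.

translate: b→10 (≡-40 mod 50), so (25,-40,26)→(25,10,11)
flip: (25,10,11)→(11,-10,25)
reduced (well bottom): (11,-10,25) with a≤c, −a<b≤a
well minimum = a = 11

11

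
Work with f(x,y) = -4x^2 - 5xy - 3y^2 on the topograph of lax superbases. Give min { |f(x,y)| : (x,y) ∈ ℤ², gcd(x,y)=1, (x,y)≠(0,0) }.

translate: b→-3 (≡5 mod 8), so (4,5,3)→(4,-3,2)
flip: (4,-3,2)→(2,3,4)
translate: b→-1 (≡3 mod 4), so (2,3,4)→(2,-1,3)
reduced (well bottom): (2,-1,3) with a≤c, −a<b≤a
well minimum |f| = |-2| = 2 (negative-definite)

2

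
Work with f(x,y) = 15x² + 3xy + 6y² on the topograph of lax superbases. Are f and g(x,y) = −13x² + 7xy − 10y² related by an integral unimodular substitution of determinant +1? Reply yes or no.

D₁ = -351, D₂ = -471
discriminants differ ⇒ not SL₂(ℤ)-equivalent

no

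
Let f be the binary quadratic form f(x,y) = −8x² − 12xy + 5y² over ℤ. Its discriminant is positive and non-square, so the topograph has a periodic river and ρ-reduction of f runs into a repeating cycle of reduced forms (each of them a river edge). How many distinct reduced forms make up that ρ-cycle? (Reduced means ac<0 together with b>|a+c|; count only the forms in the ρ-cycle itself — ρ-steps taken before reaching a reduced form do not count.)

D = 304, ⌊√D⌋ = 17
descent: ρ → (5,12,-8)  [lands on river]
river: ρ → (-8,4,9)
river: ρ → (9,14,-3)
river: ρ → (-3,16,4)
river: ρ → (4,16,-3)
river: ρ → (-3,14,9)
river: ρ → (9,4,-8)
river: ρ → (-8,12,5)
river: ρ → (5,8,-12)
river: ρ → (-12,16,1)
river: ρ → (1,16,-12)
river: ρ → (-12,8,5)
ρ-cycle length = 12 (tail of 1 descent step not counted)

12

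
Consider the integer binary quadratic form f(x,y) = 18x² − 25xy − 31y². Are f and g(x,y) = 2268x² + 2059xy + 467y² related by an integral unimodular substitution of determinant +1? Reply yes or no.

D₁ = 2857, D₂ = 2857
river cycle of f (length 46): (-31, 25, 18), (18, 47, -9), (-9, 43, 28), (28, 13, -24), (-24, 35, 17), (17, 33, -26), (-26, 19, 24), (24, 29, -21), (-21, 13, 32), (32, 51, -2), … (36 more)
river cycle of g (length 46): (18, 47, -9), (-9, 43, 28), (28, 13, -24), (-24, 35, 17), (17, 33, -26), (-26, 19, 24), (24, 29, -21), (-21, 13, 32), (32, 51, -2), (-2, 53, 6), … (36 more)
cycles coincide ⇒ equivalent

yes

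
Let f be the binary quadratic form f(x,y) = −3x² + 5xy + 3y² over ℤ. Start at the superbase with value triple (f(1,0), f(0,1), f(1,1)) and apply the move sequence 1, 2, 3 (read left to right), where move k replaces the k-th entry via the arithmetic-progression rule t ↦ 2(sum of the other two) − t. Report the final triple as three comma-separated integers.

start (-3,3,5) = (f(1,0),f(0,1),f(1,1))
replace slot 1: 2·(3+5) − (-3) = 19 → (19,3,5)
replace slot 2: 2·(19+5) − 3 = 45 → (19,45,5)
replace slot 3: 2·(19+45) − 5 = 123 → (19,45,123)

19,45,123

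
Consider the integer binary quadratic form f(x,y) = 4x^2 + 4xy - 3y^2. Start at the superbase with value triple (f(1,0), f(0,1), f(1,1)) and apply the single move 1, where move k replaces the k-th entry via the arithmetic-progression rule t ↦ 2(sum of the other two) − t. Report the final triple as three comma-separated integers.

start (4,-3,5) = (f(1,0),f(0,1),f(1,1))
replace slot 1: 2·((-3)+5) − 4 = 0 → (0,-3,5)

0,-3,5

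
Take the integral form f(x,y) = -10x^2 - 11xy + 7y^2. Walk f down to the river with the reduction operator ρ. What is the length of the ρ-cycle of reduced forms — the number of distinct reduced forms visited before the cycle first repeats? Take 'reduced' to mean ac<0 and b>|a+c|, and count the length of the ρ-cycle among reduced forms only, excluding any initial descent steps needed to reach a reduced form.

D = 401, ⌊√D⌋ = 20
descent: ρ → (7,11,-10)  [lands on river]
river: ρ → (-10,9,8)
river: ρ → (8,7,-11)
river: ρ → (-11,15,4)
river: ρ → (4,17,-7)
river: ρ → (-7,11,10)
river: ρ → (10,9,-8)
river: ρ → (-8,7,11)
river: ρ → (11,15,-4)
river: ρ → (-4,17,7)
ρ-cycle length = 10 (tail of 1 descent step not counted)

10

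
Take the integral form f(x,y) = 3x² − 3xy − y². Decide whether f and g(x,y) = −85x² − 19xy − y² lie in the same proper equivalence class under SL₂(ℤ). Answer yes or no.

D₁ = 21, D₂ = 21
river cycle of f (length 2): (-1, 3, 3), (3, 3, -1)
river cycle of g (length 2): (-1, 3, 3), (3, 3, -1)
cycles coincide ⇒ equivalent

yes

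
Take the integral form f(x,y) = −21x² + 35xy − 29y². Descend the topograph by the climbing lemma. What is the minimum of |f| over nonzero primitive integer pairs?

translate: b→7 (≡-35 mod 42), so (21,-35,29)→(21,7,15)
flip: (21,7,15)→(15,-7,21)
reduced (well bottom): (15,-7,21) with a≤c, −a<b≤a
well minimum |f| = |-15| = 15 (negative-definite)

15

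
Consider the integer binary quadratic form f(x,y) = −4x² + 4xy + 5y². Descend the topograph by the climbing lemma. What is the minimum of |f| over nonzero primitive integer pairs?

river: ρ → (5,6,-3)
river: ρ → (-3,6,5)
river: ρ → (5,4,-4)
river: ρ → (-4,4,5)
closes: descent 0, river 4
min |a| on river = 3

3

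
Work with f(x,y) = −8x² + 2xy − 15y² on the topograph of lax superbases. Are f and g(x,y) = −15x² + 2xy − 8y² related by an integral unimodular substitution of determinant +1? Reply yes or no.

D₁ = -476, D₂ = -476
f is negative-definite; reduce −f:
−f: reduced (well bottom): (8,-2,15) with a≤c, −a<b≤a
flip sign back: reduced form of f is (-8,2,-15)
g is negative-definite; reduce −g:
−g: flip: (15,-2,8)→(8,2,15)
−g: reduced (well bottom): (8,2,15) with a≤c, −a<b≤a
flip sign back: reduced form of g is (-8,-2,-15)
reduced forms (-8, 2, -15) vs (-8, -2, -15) ⇒ inequivalent

no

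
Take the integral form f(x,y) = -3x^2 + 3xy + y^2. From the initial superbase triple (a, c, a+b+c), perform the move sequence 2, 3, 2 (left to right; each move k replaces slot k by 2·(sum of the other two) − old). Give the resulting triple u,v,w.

start (-3,1,1) = (f(1,0),f(0,1),f(1,1))
replace slot 2: 2·((-3)+1) − 1 = -5 → (-3,-5,1)
replace slot 3: 2·((-3)+(-5)) − 1 = -17 → (-3,-5,-17)
replace slot 2: 2·((-3)+(-17)) − (-5) = -35 → (-3,-35,-17)

-3,-35,-17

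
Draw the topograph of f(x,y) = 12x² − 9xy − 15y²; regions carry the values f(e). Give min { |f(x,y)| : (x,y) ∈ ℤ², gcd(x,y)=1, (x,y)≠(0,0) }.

descent: ρ → (-15,9,12)  [lands on river]
river: ρ → (12,15,-12)
river: ρ → (-12,9,15)
river: ρ → (15,21,-6)
river: ρ → (-6,27,3)
river: ρ → (3,27,-6)
river: ρ → (-6,21,15)
river: ρ → (15,9,-12)
river: ρ → (-12,15,12)
river: ρ → (12,9,-15)
river: ρ → (-15,21,6)
river: ρ → (6,27,-3)
river: ρ → (-3,27,6)
river: ρ → (6,21,-15)
closes: descent 1, river 14
min |a| on river = 3

3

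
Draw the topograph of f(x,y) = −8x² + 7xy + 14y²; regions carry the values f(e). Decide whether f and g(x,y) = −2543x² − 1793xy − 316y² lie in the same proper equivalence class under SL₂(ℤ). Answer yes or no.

D₁ = 497, D₂ = 497
river cycle of f (length 14): (14, 21, -1), (-1, 21, 14), (14, 7, -8), (-8, 9, 13), (13, 17, -4), (-4, 15, 17), (17, 19, -2), (-2, 21, 7), (7, 21, -2), (-2, 19, 17), … (4 more)
river cycle of g (length 14): (-8, 7, 14), (14, 21, -1), (-1, 21, 14), (14, 7, -8), (-8, 9, 13), (13, 17, -4), (-4, 15, 17), (17, 19, -2), (-2, 21, 7), (7, 21, -2), … (4 more)
cycles coincide ⇒ equivalent

yes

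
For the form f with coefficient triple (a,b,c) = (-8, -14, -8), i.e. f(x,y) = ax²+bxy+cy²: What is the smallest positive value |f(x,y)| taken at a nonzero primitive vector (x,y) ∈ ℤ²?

translate: b→-2 (≡14 mod 16), so (8,14,8)→(8,-2,2)
flip: (8,-2,2)→(2,2,8)
reduced (well bottom): (2,2,8) with a≤c, −a<b≤a
well minimum |f| = |-2| = 2 (negative-definite)

2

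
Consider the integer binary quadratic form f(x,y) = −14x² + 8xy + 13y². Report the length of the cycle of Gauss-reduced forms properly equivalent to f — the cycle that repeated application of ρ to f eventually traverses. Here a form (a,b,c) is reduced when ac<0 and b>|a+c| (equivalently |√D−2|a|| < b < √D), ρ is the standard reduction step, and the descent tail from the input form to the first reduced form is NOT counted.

D = 792, ⌊√D⌋ = 28
river: ρ → (13,18,-9)
river: ρ → (-9,18,13)
river: ρ → (13,8,-14)
river: ρ → (-14,20,7)
river: ρ → (7,22,-11)
river: ρ → (-11,22,7)
river: ρ → (7,20,-14)
river: ρ → (-14,8,13)
ρ-cycle length = 8 (tail of 0 descent steps not counted)

8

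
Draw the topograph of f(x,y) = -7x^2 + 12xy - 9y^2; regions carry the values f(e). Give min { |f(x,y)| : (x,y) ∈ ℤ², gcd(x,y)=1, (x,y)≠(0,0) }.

translate: b→2 (≡-12 mod 14), so (7,-12,9)→(7,2,4)
flip: (7,2,4)→(4,-2,7)
reduced (well bottom): (4,-2,7) with a≤c, −a<b≤a
well minimum |f| = |-4| = 4 (negative-definite)

4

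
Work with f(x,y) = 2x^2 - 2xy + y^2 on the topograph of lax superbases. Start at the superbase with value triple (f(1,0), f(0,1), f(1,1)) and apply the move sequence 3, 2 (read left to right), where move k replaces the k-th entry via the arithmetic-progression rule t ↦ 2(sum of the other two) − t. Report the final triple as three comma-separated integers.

start (2,1,1) = (f(1,0),f(0,1),f(1,1))
replace slot 3: 2·(2+1) − 1 = 5 → (2,1,5)
replace slot 2: 2·(2+5) − 1 = 13 → (2,13,5)

2,13,5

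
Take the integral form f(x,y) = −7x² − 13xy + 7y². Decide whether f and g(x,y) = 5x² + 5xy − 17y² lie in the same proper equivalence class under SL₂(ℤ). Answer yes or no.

D₁ = 365, D₂ = 365
river cycle of f (length 6): (7, 13, -7), (-7, 15, 5), (5, 15, -7), (-7, 13, 7), (7, 15, -5), (-5, 15, 7)
river cycle of g (length 6): (5, 15, -7), (-7, 13, 7), (7, 15, -5), (-5, 15, 7), (7, 13, -7), (-7, 15, 5)
cycles coincide ⇒ equivalent

yes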